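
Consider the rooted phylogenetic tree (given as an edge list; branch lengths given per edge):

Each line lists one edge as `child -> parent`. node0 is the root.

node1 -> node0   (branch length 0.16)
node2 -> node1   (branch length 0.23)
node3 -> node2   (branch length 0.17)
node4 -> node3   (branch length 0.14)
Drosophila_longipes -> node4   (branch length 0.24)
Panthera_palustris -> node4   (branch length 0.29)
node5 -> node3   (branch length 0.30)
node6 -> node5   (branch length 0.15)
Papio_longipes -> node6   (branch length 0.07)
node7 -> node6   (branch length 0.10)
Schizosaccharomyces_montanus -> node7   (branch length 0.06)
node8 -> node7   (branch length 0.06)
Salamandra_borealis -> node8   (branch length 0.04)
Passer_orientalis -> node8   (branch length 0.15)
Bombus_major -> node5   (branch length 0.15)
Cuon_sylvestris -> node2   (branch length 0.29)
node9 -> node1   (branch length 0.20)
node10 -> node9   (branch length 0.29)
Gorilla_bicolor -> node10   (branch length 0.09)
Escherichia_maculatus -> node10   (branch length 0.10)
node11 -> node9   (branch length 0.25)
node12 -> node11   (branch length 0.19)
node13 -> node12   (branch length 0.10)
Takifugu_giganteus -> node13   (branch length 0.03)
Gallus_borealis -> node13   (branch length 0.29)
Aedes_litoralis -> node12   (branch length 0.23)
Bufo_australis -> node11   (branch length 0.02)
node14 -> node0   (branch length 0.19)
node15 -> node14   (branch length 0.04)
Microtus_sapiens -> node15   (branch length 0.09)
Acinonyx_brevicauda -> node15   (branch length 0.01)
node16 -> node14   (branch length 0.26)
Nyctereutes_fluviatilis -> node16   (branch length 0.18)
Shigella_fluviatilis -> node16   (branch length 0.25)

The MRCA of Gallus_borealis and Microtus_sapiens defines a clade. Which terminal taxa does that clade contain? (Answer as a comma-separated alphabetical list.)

Acinonyx_brevicauda, Aedes_litoralis, Bombus_major, Bufo_australis, Cuon_sylvestris, Drosophila_longipes, Escherichia_maculatus, Gallus_borealis, Gorilla_bicolor, Microtus_sapiens, Nyctereutes_fluviatilis, Panthera_palustris, Papio_longipes, Passer_orientalis, Salamandra_borealis, Schizosaccharomyces_montanus, Shigella_fluviatilis, Takifugu_giganteus

Tracing Gallus_borealis: it sits inside (Takifugu_giganteus,Gallus_borealis).
Tracing Microtus_sapiens: it sits inside (Microtus_sapiens,Acinonyx_brevicauda).
The smallest clade enclosing both is the whole tree (their MRCA is the root), so the answer is all 18 tips in alphabetical order.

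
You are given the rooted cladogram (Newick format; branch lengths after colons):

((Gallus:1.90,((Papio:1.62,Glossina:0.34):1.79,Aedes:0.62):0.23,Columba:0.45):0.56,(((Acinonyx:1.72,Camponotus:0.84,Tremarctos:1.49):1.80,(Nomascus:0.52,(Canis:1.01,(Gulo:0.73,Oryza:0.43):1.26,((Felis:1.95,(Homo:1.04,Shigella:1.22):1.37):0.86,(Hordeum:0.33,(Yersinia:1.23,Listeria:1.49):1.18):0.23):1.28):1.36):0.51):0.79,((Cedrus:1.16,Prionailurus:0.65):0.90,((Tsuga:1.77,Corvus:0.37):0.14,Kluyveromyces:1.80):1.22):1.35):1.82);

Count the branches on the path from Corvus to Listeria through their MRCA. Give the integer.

11

The MRCA of Corvus and Listeria is the node subtending (((Acinonyx,Camponotus,Tremarctos),(Nomascus,(Canis,(Gulo,Oryza),((Felis,(Homo,Shigella)),(Hordeum,(Yersinia,Listeria)))))),((Cedrus,Prionailurus),((Tsuga,Corvus),Kluyveromyces))).
From Corvus up to that node: 4 branches. From Listeria up to the same node: 7 branches. Total: 4 + 7 = 11.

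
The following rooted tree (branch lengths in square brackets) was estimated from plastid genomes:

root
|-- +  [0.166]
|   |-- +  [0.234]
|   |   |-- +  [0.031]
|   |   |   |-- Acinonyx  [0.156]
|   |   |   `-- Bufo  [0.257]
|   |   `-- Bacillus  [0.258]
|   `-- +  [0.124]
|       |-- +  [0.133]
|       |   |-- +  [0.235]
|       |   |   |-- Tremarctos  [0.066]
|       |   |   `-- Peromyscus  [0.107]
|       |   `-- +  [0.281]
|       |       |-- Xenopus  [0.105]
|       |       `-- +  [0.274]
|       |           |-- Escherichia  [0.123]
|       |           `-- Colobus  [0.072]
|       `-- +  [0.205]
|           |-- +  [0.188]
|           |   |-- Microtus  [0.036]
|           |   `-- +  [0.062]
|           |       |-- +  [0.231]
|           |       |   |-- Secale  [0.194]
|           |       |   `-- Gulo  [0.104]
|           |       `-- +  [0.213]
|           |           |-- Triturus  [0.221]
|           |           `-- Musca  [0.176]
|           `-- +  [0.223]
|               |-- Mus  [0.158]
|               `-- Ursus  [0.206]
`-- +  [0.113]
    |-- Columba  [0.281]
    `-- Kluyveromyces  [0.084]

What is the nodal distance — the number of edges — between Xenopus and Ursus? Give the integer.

The MRCA of Xenopus and Ursus is the node subtending (((Tremarctos,Peromyscus),(Xenopus,(Escherichia,Colobus))),((Microtus,((Secale,Gulo),(Triturus,Musca))),(Mus,Ursus))).
From Xenopus up to that node: 3 branches. From Ursus up to the same node: 3 branches. Total: 3 + 3 = 6.

6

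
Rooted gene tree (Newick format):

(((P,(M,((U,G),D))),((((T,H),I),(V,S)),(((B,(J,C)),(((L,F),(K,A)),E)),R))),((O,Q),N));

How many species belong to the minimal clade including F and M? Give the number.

19

The MRCA of F and M is the node subtending ((P,(M,((U,G),D))),((((T,H),I),(V,S)),(((B,(J,C)),(((L,F),(K,A)),E)),R))).
That clade contains 19 terminal taxa: A, B, C, D, E, F, G, H, I, J, K, L, M, P, R, S, T, U, V.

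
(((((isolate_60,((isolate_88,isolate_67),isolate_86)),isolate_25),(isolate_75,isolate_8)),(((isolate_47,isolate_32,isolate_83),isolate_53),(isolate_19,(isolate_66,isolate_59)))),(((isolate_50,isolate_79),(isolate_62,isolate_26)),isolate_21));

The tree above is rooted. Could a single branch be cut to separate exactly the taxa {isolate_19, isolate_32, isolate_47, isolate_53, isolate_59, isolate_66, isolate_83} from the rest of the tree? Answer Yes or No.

The most recent common ancestor of these taxa subtends (((isolate_47,isolate_32,isolate_83),isolate_53),(isolate_19,(isolate_66,isolate_59))).
That clade has exactly 7 tips — every listed taxon and nothing else — so the group is monophyletic.

Yes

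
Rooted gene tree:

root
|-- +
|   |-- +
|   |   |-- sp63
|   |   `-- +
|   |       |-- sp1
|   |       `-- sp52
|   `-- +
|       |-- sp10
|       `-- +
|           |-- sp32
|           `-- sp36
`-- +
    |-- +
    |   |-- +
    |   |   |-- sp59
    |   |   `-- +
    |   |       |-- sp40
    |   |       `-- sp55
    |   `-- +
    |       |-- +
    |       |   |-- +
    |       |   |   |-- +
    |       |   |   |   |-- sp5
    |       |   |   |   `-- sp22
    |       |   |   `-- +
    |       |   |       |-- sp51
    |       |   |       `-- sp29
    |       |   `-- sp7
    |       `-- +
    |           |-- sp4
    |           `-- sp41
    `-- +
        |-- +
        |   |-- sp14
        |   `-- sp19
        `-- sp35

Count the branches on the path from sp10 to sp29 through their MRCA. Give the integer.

10

The MRCA of sp10 and sp29 is the root of the tree.
From sp10 up to that node: 3 branches. From sp29 up to the same node: 7 branches. Total: 3 + 7 = 10.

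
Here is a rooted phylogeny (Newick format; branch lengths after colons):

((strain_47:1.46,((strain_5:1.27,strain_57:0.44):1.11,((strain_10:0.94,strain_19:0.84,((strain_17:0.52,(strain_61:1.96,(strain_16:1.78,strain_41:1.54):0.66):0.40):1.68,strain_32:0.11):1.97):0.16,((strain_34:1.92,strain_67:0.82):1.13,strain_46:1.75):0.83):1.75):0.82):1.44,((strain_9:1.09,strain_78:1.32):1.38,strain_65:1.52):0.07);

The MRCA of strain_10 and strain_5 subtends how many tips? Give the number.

The MRCA of strain_10 and strain_5 is the node subtending ((strain_5,strain_57),((strain_10,strain_19,((strain_17,(strain_61,(strain_16,strain_41))),strain_32)),((strain_34,strain_67),strain_46))).
That clade contains 12 terminal taxa: strain_10, strain_16, strain_17, strain_19, strain_32, strain_34, strain_41, strain_46, strain_5, strain_57, strain_61, strain_67.

12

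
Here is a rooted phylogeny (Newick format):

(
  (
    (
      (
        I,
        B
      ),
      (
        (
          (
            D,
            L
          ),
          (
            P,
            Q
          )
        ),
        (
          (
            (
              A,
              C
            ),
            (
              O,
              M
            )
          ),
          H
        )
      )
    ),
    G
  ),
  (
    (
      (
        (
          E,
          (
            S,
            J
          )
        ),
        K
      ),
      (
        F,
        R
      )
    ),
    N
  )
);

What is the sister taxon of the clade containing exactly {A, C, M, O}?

H

The clade containing exactly {A, C, M, O} attaches to the tree at the node subtending (((A,C),(O,M)),H).
The other lineage descending from that same node — the sister group — is the single tip H.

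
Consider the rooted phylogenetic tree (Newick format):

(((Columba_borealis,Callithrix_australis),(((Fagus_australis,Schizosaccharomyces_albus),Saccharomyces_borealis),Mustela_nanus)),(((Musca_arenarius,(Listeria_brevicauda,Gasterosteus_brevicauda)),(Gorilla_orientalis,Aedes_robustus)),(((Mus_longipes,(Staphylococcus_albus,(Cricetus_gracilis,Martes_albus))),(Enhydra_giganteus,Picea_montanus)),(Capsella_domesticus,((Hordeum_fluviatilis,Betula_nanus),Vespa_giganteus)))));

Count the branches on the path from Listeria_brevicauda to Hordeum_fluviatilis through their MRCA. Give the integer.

9

The MRCA of Listeria_brevicauda and Hordeum_fluviatilis is the node subtending (((Musca_arenarius,(Listeria_brevicauda,Gasterosteus_brevicauda)),(Gorilla_orientalis,Aedes_robustus)),(((Mus_longipes,(Staphylococcus_albus,(Cricetus_gracilis,Martes_albus))),(Enhydra_giganteus,Picea_montanus)),(Capsella_domesticus,((Hordeum_fluviatilis,Betula_nanus),Vespa_giganteus)))).
From Listeria_brevicauda up to that node: 4 branches. From Hordeum_fluviatilis up to the same node: 5 branches. Total: 4 + 5 = 9.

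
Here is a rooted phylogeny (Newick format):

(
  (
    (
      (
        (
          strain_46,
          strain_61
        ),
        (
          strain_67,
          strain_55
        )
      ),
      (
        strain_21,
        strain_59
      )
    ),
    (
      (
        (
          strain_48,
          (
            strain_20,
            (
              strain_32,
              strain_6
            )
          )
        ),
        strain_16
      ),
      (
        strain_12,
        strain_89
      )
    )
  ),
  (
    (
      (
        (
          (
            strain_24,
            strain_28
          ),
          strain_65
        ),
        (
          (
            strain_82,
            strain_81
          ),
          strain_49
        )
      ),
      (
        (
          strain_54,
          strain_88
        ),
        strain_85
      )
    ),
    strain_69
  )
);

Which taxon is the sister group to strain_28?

strain_24

strain_28 attaches to the tree at the node subtending (strain_24,strain_28).
The other lineage descending from that same node — the sister group — is the single tip strain_24.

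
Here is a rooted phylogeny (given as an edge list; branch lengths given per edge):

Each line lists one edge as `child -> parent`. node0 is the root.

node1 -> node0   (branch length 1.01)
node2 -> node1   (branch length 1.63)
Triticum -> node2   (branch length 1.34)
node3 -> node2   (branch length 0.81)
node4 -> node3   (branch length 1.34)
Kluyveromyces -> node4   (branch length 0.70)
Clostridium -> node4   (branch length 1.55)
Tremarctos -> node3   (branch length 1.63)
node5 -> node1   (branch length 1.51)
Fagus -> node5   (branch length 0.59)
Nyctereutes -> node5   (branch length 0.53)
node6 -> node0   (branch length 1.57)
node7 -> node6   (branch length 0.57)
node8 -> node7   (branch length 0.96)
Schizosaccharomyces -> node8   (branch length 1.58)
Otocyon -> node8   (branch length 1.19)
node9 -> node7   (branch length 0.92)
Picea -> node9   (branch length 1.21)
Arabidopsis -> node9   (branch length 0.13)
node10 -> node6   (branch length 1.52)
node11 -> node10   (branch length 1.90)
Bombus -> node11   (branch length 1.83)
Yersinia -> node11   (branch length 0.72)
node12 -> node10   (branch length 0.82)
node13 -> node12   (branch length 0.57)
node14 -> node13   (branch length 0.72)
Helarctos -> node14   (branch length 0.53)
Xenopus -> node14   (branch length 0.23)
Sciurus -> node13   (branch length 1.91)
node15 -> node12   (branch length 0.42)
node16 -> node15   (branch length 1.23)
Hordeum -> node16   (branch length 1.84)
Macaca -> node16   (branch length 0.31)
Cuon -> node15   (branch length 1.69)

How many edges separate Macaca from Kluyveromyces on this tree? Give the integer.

The MRCA of Macaca and Kluyveromyces is the root of the tree.
From Macaca up to that node: 6 branches. From Kluyveromyces up to the same node: 5 branches. Total: 6 + 5 = 11.

11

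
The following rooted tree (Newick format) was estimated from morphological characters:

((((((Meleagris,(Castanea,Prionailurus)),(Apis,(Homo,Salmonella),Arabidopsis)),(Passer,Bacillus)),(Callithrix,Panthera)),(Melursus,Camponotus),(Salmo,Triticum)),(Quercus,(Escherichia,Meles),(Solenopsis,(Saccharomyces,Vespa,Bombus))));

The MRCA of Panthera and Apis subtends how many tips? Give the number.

The MRCA of Panthera and Apis is the node subtending ((((Meleagris,(Castanea,Prionailurus)),(Apis,(Homo,Salmonella),Arabidopsis)),(Passer,Bacillus)),(Callithrix,Panthera)).
That clade contains 11 terminal taxa: Apis, Arabidopsis, Bacillus, Callithrix, Castanea, Homo, Meleagris, Panthera, Passer, Prionailurus, Salmonella.

11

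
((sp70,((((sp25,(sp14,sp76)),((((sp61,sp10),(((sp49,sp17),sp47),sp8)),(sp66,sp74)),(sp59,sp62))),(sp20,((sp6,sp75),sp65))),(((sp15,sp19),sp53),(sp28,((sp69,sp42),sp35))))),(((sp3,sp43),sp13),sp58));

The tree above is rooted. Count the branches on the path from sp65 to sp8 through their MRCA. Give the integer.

The MRCA of sp65 and sp8 is the node subtending (((sp25,(sp14,sp76)),((((sp61,sp10),(((sp49,sp17),sp47),sp8)),(sp66,sp74)),(sp59,sp62))),(sp20,((sp6,sp75),sp65))).
From sp65 up to that node: 3 branches. From sp8 up to the same node: 6 branches. Total: 3 + 6 = 9.

9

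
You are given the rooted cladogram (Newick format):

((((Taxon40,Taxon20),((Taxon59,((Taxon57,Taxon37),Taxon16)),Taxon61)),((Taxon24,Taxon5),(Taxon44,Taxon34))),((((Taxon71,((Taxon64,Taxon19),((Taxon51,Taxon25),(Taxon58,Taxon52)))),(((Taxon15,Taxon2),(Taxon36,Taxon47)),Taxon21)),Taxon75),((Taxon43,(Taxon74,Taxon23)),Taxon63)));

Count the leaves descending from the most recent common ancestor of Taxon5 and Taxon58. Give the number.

The MRCA of Taxon5 and Taxon58 is the root, so the clade is the entire tree.
That clade contains 28 terminal taxa: Taxon15, Taxon16, Taxon19, Taxon2, Taxon20, Taxon21, Taxon23, Taxon24, Taxon25, Taxon34, Taxon36, Taxon37, Taxon40, Taxon43, Taxon44, Taxon47, Taxon5, Taxon51, Taxon52, Taxon57, Taxon58, Taxon59, Taxon61, Taxon63, Taxon64, Taxon71, Taxon74, Taxon75.

28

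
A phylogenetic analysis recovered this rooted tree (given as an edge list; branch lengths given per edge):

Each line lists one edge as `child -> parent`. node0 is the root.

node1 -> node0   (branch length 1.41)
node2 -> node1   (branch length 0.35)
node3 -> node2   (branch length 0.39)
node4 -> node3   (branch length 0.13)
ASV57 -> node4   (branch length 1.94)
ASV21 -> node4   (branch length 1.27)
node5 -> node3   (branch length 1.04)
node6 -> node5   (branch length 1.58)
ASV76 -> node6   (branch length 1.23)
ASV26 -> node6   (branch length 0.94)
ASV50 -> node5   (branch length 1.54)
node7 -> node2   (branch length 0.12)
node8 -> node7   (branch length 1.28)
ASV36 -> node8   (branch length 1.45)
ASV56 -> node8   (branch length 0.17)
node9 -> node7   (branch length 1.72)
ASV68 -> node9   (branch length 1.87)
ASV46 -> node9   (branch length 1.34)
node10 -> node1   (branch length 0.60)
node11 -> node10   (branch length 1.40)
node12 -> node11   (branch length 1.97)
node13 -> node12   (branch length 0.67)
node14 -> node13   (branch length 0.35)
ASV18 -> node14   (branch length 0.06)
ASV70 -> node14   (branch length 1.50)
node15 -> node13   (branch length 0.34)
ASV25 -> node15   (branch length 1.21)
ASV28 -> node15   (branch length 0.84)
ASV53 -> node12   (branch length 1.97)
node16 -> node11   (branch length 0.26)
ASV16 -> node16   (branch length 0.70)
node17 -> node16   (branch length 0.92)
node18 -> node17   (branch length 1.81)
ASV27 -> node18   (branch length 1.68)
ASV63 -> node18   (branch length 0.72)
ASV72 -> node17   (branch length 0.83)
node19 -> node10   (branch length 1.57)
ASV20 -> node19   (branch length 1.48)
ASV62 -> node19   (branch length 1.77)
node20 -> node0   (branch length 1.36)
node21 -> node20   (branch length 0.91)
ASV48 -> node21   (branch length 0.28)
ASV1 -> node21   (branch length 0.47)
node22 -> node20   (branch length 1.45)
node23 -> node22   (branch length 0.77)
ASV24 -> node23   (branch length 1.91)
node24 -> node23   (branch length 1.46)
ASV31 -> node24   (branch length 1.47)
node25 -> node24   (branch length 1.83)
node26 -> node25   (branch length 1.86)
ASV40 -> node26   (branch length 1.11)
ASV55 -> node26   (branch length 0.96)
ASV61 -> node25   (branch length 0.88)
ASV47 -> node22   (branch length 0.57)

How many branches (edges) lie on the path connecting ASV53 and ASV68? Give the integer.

8

The MRCA of ASV53 and ASV68 is the node subtending ((((ASV57,ASV21),((ASV76,ASV26),ASV50)),((ASV36,ASV56),(ASV68,ASV46))),(((((ASV18,ASV70),(ASV25,ASV28)),ASV53),(ASV16,((ASV27,ASV63),ASV72))),(ASV20,ASV62))).
From ASV53 up to that node: 4 branches. From ASV68 up to the same node: 4 branches. Total: 4 + 4 = 8.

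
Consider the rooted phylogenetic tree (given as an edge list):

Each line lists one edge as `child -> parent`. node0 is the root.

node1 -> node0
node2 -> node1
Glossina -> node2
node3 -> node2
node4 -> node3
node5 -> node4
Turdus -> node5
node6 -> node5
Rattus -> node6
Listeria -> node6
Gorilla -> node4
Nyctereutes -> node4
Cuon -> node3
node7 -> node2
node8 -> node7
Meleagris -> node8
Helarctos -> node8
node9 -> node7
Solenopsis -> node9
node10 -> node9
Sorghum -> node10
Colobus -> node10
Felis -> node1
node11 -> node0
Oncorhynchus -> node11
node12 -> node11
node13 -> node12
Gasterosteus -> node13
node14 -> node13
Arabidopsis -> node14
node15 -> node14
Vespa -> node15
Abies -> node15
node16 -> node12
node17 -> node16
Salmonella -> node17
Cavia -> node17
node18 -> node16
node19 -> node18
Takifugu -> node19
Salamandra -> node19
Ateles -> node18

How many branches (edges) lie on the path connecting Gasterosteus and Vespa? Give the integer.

4

The MRCA of Gasterosteus and Vespa is the node subtending (Gasterosteus,(Arabidopsis,(Vespa,Abies))).
From Gasterosteus up to that node: 1 branch. From Vespa up to the same node: 3 branches. Total: 1 + 3 = 4.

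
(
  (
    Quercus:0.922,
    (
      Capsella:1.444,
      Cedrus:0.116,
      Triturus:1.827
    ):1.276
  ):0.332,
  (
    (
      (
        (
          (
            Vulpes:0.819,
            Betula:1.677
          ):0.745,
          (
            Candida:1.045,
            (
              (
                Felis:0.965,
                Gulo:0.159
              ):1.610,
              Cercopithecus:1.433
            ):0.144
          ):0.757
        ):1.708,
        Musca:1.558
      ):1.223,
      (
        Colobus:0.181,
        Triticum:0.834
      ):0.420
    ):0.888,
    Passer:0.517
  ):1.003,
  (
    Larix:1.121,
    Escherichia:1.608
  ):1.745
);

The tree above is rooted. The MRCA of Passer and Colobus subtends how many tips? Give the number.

10

The MRCA of Passer and Colobus is the node subtending (((((Vulpes,Betula),(Candida,((Felis,Gulo),Cercopithecus))),Musca),(Colobus,Triticum)),Passer).
That clade contains 10 terminal taxa: Betula, Candida, Cercopithecus, Colobus, Felis, Gulo, Musca, Passer, Triticum, Vulpes.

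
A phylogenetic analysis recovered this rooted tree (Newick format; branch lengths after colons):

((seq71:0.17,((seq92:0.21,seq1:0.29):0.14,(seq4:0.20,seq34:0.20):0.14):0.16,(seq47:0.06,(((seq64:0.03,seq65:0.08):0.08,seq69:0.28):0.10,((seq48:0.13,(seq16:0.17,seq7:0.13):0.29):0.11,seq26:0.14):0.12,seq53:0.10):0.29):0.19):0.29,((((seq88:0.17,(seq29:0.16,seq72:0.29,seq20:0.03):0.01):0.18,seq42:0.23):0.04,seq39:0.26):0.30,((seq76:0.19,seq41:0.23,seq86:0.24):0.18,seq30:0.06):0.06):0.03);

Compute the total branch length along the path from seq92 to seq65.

1.25

The path runs seq92 → … → MRCA → … → seq65; the MRCA is the node subtending (seq71,((seq92,seq1),(seq4,seq34)),(seq47,(((seq64,seq65),seq69),((seq48,(seq16,seq7)),seq26),seq53))).
Branch lengths along that path: 0.21 + 0.14 + 0.16 + 0.19 + 0.29 + 0.10 + 0.08 + 0.08 = 1.25.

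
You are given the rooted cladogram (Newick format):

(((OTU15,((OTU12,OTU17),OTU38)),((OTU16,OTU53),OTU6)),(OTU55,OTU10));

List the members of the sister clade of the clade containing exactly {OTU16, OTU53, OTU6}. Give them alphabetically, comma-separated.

OTU12, OTU15, OTU17, OTU38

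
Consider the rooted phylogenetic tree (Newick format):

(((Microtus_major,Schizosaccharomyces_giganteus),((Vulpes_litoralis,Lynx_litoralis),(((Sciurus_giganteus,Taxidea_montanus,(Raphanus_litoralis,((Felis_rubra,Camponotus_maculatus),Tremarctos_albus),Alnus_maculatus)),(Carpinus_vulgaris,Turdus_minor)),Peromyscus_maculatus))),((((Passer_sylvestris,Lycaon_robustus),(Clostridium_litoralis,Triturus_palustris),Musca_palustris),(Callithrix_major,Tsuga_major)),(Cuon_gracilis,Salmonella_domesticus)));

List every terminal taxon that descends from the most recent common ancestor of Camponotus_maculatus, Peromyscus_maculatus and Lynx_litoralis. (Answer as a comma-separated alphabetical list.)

Alnus_maculatus, Camponotus_maculatus, Carpinus_vulgaris, Felis_rubra, Lynx_litoralis, Peromyscus_maculatus, Raphanus_litoralis, Sciurus_giganteus, Taxidea_montanus, Tremarctos_albus, Turdus_minor, Vulpes_litoralis

Tracing Camponotus_maculatus: it sits inside (Felis_rubra,Camponotus_maculatus).
Tracing Peromyscus_maculatus: it sits inside (((Sciurus_giganteus,Taxidea_montanus,(Raphanus_litoralis,((Felis_rubra,Camponotus_maculatus),Tremarctos_albus),Alnus_maculatus)),(Carpinus_vulgaris,Turdus_minor)),Peromyscus_maculatus).
Tracing Lynx_litoralis: it sits inside (Vulpes_litoralis,Lynx_litoralis).
The smallest clade enclosing all 3 is ((Vulpes_litoralis,Lynx_litoralis),(((Sciurus_giganteus,Taxidea_montanus,(Raphanus_litoralis,((Felis_rubra,Camponotus_maculatus),Tremarctos_albus),Alnus_maculatus)),(Carpinus_vulgaris,Turdus_minor)),Peromyscus_maculatus)); the answer is its 12 terminal taxa in alphabetical order.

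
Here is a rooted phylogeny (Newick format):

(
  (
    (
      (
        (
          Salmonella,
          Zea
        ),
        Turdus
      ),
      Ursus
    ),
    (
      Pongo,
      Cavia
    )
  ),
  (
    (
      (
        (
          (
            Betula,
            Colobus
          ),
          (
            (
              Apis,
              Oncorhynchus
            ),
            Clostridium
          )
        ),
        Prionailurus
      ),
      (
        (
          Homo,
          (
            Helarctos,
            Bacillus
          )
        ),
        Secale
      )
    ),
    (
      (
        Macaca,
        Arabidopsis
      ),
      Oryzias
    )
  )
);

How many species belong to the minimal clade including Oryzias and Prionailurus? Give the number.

13

The MRCA of Oryzias and Prionailurus is the node subtending (((((Betula,Colobus),((Apis,Oncorhynchus),Clostridium)),Prionailurus),((Homo,(Helarctos,Bacillus)),Secale)),((Macaca,Arabidopsis),Oryzias)).
That clade contains 13 terminal taxa: Apis, Arabidopsis, Bacillus, Betula, Clostridium, Colobus, Helarctos, Homo, Macaca, Oncorhynchus, Oryzias, Prionailurus, Secale.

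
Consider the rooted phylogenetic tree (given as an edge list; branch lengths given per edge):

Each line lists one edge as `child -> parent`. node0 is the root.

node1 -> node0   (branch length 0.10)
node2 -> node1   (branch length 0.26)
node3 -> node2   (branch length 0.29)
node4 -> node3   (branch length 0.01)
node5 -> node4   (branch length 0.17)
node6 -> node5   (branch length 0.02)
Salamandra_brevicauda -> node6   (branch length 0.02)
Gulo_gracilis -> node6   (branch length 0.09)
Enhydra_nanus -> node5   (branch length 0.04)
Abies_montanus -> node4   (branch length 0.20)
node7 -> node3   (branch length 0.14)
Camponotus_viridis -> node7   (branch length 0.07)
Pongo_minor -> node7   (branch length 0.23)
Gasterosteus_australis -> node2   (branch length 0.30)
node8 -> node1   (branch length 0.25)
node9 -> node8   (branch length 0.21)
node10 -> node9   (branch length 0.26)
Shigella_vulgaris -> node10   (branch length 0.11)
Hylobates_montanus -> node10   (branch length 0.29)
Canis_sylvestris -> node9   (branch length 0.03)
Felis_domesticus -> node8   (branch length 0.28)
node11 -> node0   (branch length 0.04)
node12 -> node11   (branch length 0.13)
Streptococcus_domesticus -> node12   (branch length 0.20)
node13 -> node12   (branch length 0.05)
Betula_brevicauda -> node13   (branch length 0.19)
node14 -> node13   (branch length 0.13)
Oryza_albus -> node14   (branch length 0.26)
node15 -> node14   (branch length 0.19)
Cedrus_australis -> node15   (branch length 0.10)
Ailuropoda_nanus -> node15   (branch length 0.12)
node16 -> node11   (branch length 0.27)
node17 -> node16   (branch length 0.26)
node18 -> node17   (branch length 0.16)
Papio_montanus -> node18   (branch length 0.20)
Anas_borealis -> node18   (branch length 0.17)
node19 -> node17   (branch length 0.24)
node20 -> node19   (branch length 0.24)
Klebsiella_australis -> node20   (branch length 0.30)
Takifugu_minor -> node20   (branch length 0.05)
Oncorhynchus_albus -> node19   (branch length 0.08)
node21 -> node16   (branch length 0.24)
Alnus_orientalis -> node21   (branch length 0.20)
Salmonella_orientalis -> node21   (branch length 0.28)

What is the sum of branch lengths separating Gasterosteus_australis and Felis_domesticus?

The path runs Gasterosteus_australis → … → MRCA → … → Felis_domesticus; the MRCA is the node subtending ((((((Salamandra_brevicauda,Gulo_gracilis),Enhydra_nanus),Abies_montanus),(Camponotus_viridis,Pongo_minor)),Gasterosteus_australis),(((Shigella_vulgaris,Hylobates_montanus),Canis_sylvestris),Felis_domesticus)).
Branch lengths along that path: 0.30 + 0.26 + 0.25 + 0.28 = 1.09.

1.09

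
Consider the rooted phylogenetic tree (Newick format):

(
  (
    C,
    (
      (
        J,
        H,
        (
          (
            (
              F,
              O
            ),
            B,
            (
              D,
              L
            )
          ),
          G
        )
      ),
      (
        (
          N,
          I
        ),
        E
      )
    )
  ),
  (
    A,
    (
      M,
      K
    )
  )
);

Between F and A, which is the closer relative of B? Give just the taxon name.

F

The MRCA of B and F subtends ((F,O),B,(D,L)) (5 taxa).
The MRCA of B and A is the root, subtending the entire tree (15 taxa).
The first is nested inside the second, so B shares a more recent common ancestor with F.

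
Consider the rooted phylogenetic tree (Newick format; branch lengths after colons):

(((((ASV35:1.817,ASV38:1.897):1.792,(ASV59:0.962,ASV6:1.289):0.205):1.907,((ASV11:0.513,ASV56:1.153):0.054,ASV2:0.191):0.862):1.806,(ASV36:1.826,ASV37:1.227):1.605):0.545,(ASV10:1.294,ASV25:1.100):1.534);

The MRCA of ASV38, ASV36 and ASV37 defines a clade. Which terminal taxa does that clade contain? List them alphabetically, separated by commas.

ASV11, ASV2, ASV35, ASV36, ASV37, ASV38, ASV56, ASV59, ASV6

Tracing ASV38: it sits inside (ASV35,ASV38).
Tracing ASV36: it sits inside (ASV36,ASV37).
Tracing ASV37: it sits inside (ASV36,ASV37).
The smallest clade enclosing all 3 is ((((ASV35,ASV38),(ASV59,ASV6)),((ASV11,ASV56),ASV2)),(ASV36,ASV37)); the answer is its 9 terminal taxa in alphabetical order.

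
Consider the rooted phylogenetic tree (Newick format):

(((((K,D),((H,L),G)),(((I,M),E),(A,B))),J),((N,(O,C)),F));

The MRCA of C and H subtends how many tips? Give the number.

15

The MRCA of C and H is the root, so the clade is the entire tree.
That clade contains 15 terminal taxa: A, B, C, D, E, F, G, H, I, J, K, L, M, N, O.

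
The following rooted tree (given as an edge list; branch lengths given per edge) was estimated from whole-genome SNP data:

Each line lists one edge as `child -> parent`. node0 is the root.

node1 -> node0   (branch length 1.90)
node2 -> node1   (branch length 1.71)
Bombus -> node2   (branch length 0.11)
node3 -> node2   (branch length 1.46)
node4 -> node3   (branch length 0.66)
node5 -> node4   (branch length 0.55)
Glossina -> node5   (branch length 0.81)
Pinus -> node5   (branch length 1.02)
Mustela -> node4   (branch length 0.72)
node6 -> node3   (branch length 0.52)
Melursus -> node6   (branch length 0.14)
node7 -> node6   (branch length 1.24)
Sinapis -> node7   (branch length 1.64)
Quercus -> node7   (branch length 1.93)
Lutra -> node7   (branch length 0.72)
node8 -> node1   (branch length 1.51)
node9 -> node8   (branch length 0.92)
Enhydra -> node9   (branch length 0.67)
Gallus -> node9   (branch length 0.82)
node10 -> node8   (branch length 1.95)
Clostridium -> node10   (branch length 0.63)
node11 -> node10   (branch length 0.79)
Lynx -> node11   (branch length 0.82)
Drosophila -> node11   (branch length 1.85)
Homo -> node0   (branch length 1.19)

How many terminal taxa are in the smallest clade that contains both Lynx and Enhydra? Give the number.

5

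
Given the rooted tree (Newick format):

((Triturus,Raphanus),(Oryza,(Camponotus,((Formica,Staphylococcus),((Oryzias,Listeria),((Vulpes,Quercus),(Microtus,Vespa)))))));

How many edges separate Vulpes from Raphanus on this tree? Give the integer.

9

The MRCA of Vulpes and Raphanus is the root of the tree.
From Vulpes up to that node: 7 branches. From Raphanus up to the same node: 2 branches. Total: 7 + 2 = 9.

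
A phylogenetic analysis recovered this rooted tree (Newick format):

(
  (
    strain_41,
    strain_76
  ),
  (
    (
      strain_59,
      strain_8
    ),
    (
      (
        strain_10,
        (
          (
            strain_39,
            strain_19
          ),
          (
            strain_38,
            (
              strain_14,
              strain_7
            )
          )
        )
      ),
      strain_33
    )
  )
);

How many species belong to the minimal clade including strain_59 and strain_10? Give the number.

The MRCA of strain_59 and strain_10 is the node subtending ((strain_59,strain_8),((strain_10,((strain_39,strain_19),(strain_38,(strain_14,strain_7)))),strain_33)).
That clade contains 9 terminal taxa: strain_10, strain_14, strain_19, strain_33, strain_38, strain_39, strain_59, strain_7, strain_8.

9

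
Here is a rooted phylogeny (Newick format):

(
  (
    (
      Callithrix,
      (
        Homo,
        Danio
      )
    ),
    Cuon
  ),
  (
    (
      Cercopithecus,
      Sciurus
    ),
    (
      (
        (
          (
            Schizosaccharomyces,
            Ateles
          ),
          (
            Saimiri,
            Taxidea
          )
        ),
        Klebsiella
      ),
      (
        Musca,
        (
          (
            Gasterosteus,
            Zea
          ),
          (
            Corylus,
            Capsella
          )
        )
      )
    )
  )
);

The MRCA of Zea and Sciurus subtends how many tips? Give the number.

The MRCA of Zea and Sciurus is the node subtending ((Cercopithecus,Sciurus),((((Schizosaccharomyces,Ateles),(Saimiri,Taxidea)),Klebsiella),(Musca,((Gasterosteus,Zea),(Corylus,Capsella))))).
That clade contains 12 terminal taxa: Ateles, Capsella, Cercopithecus, Corylus, Gasterosteus, Klebsiella, Musca, Saimiri, Schizosaccharomyces, Sciurus, Taxidea, Zea.

12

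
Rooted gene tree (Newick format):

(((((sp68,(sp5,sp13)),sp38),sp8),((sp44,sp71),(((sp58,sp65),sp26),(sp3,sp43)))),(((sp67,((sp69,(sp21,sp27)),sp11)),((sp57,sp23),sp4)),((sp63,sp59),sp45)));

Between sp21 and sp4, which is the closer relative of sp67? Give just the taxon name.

sp21

The MRCA of sp67 and sp21 subtends (sp67,((sp69,(sp21,sp27)),sp11)) (5 taxa).
The MRCA of sp67 and sp4 subtends ((sp67,((sp69,(sp21,sp27)),sp11)),((sp57,sp23),sp4)) (8 taxa).
The first is nested inside the second, so sp67 shares a more recent common ancestor with sp21.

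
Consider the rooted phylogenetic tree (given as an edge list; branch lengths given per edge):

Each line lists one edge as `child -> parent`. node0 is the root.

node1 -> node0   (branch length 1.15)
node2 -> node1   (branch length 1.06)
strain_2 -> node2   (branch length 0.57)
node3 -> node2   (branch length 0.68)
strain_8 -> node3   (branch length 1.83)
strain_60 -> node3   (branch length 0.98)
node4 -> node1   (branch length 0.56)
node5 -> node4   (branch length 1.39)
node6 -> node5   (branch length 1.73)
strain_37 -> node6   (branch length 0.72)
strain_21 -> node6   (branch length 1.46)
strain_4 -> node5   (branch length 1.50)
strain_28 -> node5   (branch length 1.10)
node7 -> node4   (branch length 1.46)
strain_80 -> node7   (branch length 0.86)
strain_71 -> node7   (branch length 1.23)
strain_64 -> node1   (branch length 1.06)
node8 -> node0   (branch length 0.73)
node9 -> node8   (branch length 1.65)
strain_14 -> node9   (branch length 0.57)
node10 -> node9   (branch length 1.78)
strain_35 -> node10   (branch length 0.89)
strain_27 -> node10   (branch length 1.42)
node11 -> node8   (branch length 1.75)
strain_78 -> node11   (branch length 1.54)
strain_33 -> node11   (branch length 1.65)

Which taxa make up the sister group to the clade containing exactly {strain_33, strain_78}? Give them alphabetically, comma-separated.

strain_14, strain_27, strain_35

The clade containing exactly {strain_33, strain_78} attaches to the tree at the node subtending ((strain_14,(strain_35,strain_27)),(strain_78,strain_33)).
The other lineage descending from that same node — the sister group — is (strain_14,(strain_35,strain_27)); its 3 tips in alphabetical order are the answer.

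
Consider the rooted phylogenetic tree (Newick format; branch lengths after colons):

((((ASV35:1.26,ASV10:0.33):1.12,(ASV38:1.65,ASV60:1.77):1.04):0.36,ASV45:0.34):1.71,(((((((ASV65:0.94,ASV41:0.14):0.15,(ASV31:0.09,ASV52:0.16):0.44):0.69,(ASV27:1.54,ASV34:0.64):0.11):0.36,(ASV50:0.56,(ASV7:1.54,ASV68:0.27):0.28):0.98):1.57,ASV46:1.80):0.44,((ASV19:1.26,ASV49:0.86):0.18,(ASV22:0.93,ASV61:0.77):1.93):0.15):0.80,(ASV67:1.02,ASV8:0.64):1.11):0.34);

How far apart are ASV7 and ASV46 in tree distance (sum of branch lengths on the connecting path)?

6.17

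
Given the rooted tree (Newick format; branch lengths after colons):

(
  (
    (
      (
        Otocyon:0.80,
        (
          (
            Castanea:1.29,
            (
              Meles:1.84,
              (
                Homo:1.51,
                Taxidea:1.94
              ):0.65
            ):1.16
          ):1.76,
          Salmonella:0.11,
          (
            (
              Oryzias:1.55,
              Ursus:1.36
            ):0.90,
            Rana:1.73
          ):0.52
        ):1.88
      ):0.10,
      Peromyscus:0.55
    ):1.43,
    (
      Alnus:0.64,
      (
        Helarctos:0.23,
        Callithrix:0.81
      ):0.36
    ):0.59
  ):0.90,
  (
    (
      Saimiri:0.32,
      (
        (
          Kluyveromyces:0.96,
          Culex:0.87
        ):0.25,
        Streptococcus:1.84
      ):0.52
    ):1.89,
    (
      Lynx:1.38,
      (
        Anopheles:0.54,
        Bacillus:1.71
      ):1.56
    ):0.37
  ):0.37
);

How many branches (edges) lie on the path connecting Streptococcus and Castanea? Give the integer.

10

The MRCA of Streptococcus and Castanea is the root of the tree.
From Streptococcus up to that node: 4 branches. From Castanea up to the same node: 6 branches. Total: 4 + 6 = 10.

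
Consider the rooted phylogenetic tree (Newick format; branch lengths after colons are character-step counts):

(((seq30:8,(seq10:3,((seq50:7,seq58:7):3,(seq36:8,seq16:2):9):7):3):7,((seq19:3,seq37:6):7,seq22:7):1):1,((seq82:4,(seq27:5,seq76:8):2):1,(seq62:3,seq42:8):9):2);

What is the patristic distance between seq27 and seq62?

20

The path runs seq27 → … → MRCA → … → seq62; the MRCA is the node subtending ((seq82,(seq27,seq76)),(seq62,seq42)).
Branch lengths along that path: 5 + 2 + 1 + 9 + 3 = 20.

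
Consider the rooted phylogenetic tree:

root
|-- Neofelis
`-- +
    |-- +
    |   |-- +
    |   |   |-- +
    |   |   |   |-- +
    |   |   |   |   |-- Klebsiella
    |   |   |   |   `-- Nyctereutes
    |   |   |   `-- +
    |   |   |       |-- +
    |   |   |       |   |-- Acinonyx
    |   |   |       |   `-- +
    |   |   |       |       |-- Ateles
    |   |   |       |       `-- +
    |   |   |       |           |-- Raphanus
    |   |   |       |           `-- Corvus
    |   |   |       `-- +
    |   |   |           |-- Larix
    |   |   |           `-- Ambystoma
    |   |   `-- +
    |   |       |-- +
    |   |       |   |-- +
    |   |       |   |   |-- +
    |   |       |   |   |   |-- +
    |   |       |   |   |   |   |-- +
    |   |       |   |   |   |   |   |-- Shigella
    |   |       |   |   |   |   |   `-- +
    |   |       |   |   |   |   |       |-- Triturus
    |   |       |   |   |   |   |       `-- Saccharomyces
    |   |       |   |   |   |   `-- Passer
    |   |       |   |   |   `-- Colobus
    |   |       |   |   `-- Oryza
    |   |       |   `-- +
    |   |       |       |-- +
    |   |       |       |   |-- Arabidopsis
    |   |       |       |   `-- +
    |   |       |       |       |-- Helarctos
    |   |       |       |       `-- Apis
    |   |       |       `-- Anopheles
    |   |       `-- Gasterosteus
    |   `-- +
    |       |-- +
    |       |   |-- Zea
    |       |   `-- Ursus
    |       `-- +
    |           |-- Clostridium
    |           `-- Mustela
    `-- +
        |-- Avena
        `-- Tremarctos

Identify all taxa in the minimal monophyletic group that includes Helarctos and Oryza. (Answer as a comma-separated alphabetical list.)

Anopheles, Apis, Arabidopsis, Colobus, Helarctos, Oryza, Passer, Saccharomyces, Shigella, Triturus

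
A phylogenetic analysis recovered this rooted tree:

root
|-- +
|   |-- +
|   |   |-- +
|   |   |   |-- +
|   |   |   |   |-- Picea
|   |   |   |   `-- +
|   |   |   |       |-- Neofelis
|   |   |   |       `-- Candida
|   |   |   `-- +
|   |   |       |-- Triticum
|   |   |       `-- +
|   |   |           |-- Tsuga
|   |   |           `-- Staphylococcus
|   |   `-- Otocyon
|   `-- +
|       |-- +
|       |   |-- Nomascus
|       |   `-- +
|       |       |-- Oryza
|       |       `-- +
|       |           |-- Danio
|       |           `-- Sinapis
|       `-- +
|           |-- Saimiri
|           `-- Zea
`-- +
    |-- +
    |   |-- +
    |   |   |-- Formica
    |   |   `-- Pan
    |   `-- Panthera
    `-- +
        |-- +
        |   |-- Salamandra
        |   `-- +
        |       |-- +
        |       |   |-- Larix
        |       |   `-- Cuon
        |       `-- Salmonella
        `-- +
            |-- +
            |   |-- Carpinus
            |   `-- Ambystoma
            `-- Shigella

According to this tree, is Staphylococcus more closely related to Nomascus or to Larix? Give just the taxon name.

Nomascus

The MRCA of Staphylococcus and Nomascus subtends ((((Picea,(Neofelis,Candida)),(Triticum,(Tsuga,Staphylococcus))),Otocyon),((Nomascus,(Oryza,(Danio,Sinapis))),(Saimiri,Zea))) (13 taxa).
The MRCA of Staphylococcus and Larix is the root, subtending the entire tree (23 taxa).
The first is nested inside the second, so Staphylococcus shares a more recent common ancestor with Nomascus.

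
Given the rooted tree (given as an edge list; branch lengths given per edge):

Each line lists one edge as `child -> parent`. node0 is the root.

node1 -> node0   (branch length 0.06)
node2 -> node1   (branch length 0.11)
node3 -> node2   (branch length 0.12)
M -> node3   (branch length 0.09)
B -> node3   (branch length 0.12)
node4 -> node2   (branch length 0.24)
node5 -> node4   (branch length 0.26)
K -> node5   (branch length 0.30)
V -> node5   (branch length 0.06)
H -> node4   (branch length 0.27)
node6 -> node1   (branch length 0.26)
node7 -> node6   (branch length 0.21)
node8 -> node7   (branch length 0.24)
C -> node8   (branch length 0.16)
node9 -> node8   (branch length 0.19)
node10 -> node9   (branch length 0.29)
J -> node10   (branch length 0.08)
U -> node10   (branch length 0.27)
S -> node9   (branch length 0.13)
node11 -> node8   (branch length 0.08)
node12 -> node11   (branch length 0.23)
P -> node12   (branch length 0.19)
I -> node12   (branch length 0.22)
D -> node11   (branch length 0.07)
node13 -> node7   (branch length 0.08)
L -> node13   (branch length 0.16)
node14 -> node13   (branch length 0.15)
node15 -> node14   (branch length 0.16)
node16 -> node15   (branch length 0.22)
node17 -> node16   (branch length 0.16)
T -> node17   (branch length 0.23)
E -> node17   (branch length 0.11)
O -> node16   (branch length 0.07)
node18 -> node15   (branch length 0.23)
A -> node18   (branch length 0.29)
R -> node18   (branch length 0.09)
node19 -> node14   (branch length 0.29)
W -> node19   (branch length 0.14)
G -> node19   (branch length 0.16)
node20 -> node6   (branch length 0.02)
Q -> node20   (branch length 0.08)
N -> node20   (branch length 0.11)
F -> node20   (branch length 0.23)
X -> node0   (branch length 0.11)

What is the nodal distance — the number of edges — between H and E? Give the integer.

11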